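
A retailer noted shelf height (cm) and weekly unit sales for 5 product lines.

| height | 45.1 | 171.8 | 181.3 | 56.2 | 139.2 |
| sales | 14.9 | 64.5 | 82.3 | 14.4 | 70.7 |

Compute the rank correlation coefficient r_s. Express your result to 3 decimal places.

0.800

Rank height: 1, 4, 5, 2, 3
Rank sales: 2, 3, 5, 1, 4
d = rank(height) − rank(sales): -1, 1, 0, 1, -1; Σd² = 4
ρ = 1 − 6Σd² / [n(n²−1)] = 1 − 6×4 / (5×24) = 1 − 24/120 ≈ 0.800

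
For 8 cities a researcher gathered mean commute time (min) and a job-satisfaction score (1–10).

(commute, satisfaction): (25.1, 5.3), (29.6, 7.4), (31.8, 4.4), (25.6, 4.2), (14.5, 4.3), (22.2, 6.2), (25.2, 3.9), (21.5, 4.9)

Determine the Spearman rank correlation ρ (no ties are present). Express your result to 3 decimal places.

Rank commute: 4, 7, 8, 6, 1, 3, 5, 2
Rank satisfaction: 6, 8, 4, 2, 3, 7, 1, 5
d = rank(commute) − rank(satisfaction): -2, -1, 4, 4, -2, -4, 4, -3; Σd² = 82
ρ = 1 − 6Σd² / [n(n²−1)] = 1 − 6×82 / (8×63) = 1 − 492/504 ≈ 0.024

0.024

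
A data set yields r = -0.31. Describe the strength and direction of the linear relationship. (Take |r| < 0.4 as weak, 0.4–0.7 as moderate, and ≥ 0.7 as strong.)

weak negative

r = -0.31 < 0 so the relationship is negative.
|r| = 0.31, which falls in the weak range.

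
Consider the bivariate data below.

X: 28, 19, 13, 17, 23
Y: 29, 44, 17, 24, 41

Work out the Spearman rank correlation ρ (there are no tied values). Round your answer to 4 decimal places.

0.6000

Rank X: 5, 3, 1, 2, 4
Rank Y: 3, 5, 1, 2, 4
d = rank(X) − rank(Y): 2, -2, 0, 0, 0; Σd² = 8
ρ = 1 − 6Σd² / [n(n²−1)] = 1 − 6×8 / (5×24) = 1 − 48/120 ≈ 0.6000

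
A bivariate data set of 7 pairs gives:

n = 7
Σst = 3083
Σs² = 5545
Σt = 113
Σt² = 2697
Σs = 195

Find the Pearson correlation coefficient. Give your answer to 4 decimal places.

r = (nΣst − ΣsΣt) / √[(nΣs² − (Σs)²)(nΣt² − (Σt)²)]
Numerator: 7×3083 − 195×113 = -454
Denominator: √[(38815 − 38025)(18879 − 12769)] = √[790 × 6110] = 2197.0207
r = -454 / 2197.0207 ≈ -0.2066

-0.2066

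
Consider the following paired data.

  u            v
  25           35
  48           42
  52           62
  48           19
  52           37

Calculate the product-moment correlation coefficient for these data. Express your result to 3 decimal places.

n = 5, Σu = 225, Σv = 195, Σu² = 10641, Σv² = 8563, Σuv = 8951
nΣuv − ΣuΣv = 44755 − 43875 = 880
nΣu² − (Σu)² = 53205 − 50625 = 2580; nΣv² − (Σv)² = 42815 − 38025 = 4790
r = 880 / √(2580 × 4790) = 880 / 3515.4232 ≈ 0.250

0.250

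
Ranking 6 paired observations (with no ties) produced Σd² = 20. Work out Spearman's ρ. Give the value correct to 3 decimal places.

0.429

ρ = 1 − 6Σd² / [n(n²−1)] = 1 − 6×20 / (6×35)
  = 1 − 120/210 = 1 − 0.5714 ≈ 0.429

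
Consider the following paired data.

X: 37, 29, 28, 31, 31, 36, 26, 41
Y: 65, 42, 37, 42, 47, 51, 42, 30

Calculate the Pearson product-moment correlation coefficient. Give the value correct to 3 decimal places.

0.136

n = 8, ΣX = 259, ΣY = 356, ΣX² = 8569, ΣY² = 16596, ΣXY = 11576
nΣXY − ΣXΣY = 92608 − 92204 = 404
nΣX² − (ΣX)² = 68552 − 67081 = 1471; nΣY² − (ΣY)² = 132768 − 126736 = 6032
r = 404 / √(1471 × 6032) = 404 / 2978.7702 ≈ 0.136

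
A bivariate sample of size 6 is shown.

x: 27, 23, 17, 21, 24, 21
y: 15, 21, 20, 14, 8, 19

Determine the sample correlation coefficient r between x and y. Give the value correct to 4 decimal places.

n = 6, Σx = 133, Σy = 97, Σx² = 3005, Σy² = 1687, Σxy = 2113
nΣxy − ΣxΣy = 12678 − 12901 = -223
nΣx² − (Σx)² = 18030 − 17689 = 341; nΣy² − (Σy)² = 10122 − 9409 = 713
r = -223 / √(341 × 713) = -223 / 493.0852 ≈ -0.4523

-0.4523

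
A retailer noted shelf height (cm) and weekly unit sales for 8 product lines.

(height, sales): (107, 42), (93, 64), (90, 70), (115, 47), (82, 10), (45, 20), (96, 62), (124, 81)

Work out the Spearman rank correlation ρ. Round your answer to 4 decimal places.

Rank height: 6, 4, 3, 7, 2, 1, 5, 8
Rank sales: 3, 6, 7, 4, 1, 2, 5, 8
d = rank(height) − rank(sales): 3, -2, -4, 3, 1, -1, 0, 0; Σd² = 40
ρ = 1 − 6Σd² / [n(n²−1)] = 1 − 6×40 / (8×63) = 1 − 240/504 ≈ 0.5238

0.5238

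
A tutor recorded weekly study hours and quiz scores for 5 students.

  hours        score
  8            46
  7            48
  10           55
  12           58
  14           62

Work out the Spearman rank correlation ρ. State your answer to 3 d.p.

Rank hours: 2, 1, 3, 4, 5
Rank score: 1, 2, 3, 4, 5
d = rank(hours) − rank(score): 1, -1, 0, 0, 0; Σd² = 2
ρ = 1 − 6Σd² / [n(n²−1)] = 1 − 6×2 / (5×24) = 1 − 12/120 ≈ 0.900

0.900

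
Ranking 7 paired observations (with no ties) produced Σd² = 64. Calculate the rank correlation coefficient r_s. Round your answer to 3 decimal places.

-0.143

ρ = 1 − 6Σd² / [n(n²−1)] = 1 − 6×64 / (7×48)
  = 1 − 384/336 = 1 − 1.1429 ≈ -0.143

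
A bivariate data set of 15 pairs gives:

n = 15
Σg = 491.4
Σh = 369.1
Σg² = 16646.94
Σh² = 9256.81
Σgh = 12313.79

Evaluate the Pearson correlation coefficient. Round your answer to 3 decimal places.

r = (nΣgh − ΣgΣh) / √[(nΣg² − (Σg)²)(nΣh² − (Σh)²)]
Numerator: 15×12313.79 − 491.4×369.1 = 3331.11
Denominator: √[(249704.1 − 241473.96)(138852.15 − 136234.81)] = √[8230.14 × 2617.34] = 4641.2363
r = 3331.11 / 4641.2363 ≈ 0.718

0.718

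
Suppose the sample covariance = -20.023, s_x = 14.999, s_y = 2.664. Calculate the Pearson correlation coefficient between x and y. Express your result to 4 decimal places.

r = Cov(x,y) / (s_x · s_y) = -20.023 / (14.999 × 2.664)
  = -20.023 / 39.9573 ≈ -0.5011

-0.5011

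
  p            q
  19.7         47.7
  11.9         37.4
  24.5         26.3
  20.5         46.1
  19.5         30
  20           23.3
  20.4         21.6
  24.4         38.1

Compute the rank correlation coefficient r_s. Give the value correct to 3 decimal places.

-0.095

Rank p: 3, 1, 8, 6, 2, 4, 5, 7
Rank q: 8, 5, 3, 7, 4, 2, 1, 6
d = rank(p) − rank(q): -5, -4, 5, -1, -2, 2, 4, 1; Σd² = 92
ρ = 1 − 6Σd² / [n(n²−1)] = 1 − 6×92 / (8×63) = 1 − 552/504 ≈ -0.095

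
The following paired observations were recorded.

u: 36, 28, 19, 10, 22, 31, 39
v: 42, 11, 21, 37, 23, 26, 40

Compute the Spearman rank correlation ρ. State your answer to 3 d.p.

Rank u: 6, 4, 2, 1, 3, 5, 7
Rank v: 7, 1, 2, 5, 3, 4, 6
d = rank(u) − rank(v): -1, 3, 0, -4, 0, 1, 1; Σd² = 28
ρ = 1 − 6Σd² / [n(n²−1)] = 1 − 6×28 / (7×48) = 1 − 168/336 ≈ 0.500

0.500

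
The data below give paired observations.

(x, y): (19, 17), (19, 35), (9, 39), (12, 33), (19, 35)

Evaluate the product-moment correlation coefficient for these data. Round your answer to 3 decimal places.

-0.492

n = 5, Σx = 78, Σy = 159, Σx² = 1308, Σy² = 5349, Σxy = 2400
nΣxy − ΣxΣy = 12000 − 12402 = -402
nΣx² − (Σx)² = 6540 − 6084 = 456; nΣy² − (Σy)² = 26745 − 25281 = 1464
r = -402 / √(456 × 1464) = -402 / 817.0581 ≈ -0.492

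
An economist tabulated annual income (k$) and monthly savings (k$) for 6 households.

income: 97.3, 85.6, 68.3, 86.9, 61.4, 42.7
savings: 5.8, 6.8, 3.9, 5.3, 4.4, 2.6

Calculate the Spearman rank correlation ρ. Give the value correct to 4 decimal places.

Rank income: 6, 4, 3, 5, 2, 1
Rank savings: 5, 6, 2, 4, 3, 1
d = rank(income) − rank(savings): 1, -2, 1, 1, -1, 0; Σd² = 8
ρ = 1 − 6Σd² / [n(n²−1)] = 1 − 6×8 / (6×35) = 1 − 48/210 ≈ 0.7714

0.7714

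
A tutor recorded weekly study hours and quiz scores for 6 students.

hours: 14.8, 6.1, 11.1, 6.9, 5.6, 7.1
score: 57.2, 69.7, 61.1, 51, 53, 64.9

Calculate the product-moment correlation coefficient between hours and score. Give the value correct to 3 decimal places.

-0.077

n = 6, Σx = 51.6, Σy = 356.9, Σx² = 508.84, Σy² = 21485.15, Σxy = 3059.43
nΣxy − ΣxΣy = 18356.58 − 18416.04 = -59.46
nΣx² − (Σx)² = 3053.04 − 2662.56 = 390.48; nΣy² − (Σy)² = 128910.9 − 127377.61 = 1533.29
r = -59.46 / √(390.48 × 1533.29) = -59.46 / 773.7694 ≈ -0.077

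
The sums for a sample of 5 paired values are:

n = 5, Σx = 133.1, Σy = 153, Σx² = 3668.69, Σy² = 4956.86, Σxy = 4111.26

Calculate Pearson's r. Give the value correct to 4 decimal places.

0.2066

r = (nΣxy − ΣxΣy) / √[(nΣx² − (Σx)²)(nΣy² − (Σy)²)]
Numerator: 5×4111.26 − 133.1×153 = 192
Denominator: √[(18343.45 − 17715.61)(24784.3 − 23409)] = √[627.84 × 1375.3] = 929.2300
r = 192 / 929.2300 ≈ 0.2066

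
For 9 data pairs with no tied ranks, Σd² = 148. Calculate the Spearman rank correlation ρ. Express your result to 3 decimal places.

ρ = 1 − 6Σd² / [n(n²−1)] = 1 − 6×148 / (9×80)
  = 1 − 888/720 = 1 − 1.2333 ≈ -0.233

-0.233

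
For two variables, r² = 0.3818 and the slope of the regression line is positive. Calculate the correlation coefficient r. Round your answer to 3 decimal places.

|r| = √0.3818 = 0.618
The association is positive, so r = 0.618.

0.618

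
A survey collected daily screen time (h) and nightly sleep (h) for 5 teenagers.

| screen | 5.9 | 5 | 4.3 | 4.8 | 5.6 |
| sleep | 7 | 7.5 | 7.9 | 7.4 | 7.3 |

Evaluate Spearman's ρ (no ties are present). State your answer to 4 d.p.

-0.9000

Rank screen: 5, 3, 1, 2, 4
Rank sleep: 1, 4, 5, 3, 2
d = rank(screen) − rank(sleep): 4, -1, -4, -1, 2; Σd² = 38
ρ = 1 − 6Σd² / [n(n²−1)] = 1 − 6×38 / (5×24) = 1 − 228/120 ≈ -0.9000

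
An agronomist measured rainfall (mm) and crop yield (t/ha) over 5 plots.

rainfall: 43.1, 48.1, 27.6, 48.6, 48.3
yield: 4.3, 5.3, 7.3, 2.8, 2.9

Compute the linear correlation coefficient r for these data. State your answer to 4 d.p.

n = 5, Σx = 215.7, Σy = 22.6, Σx² = 9627.83, Σy² = 116.12, Σxy = 917.89
nΣxy − ΣxΣy = 4589.45 − 4874.82 = -285.37
nΣx² − (Σx)² = 48139.15 − 46526.49 = 1612.66; nΣy² − (Σy)² = 580.6 − 510.76 = 69.84
r = -285.37 / √(1612.66 × 69.84) = -285.37 / 335.6012 ≈ -0.8503

-0.8503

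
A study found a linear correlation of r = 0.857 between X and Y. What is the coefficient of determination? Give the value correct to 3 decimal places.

0.734

r² = (0.857)² = 0.734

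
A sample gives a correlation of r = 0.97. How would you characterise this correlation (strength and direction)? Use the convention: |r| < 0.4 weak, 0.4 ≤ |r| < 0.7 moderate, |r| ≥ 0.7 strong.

r = 0.97 > 0 so the relationship is positive.
|r| = 0.97, which falls in the strong range.

strong positive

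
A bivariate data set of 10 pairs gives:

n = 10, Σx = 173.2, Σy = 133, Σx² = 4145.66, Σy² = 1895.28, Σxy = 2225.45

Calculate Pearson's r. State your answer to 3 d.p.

r = (nΣxy − ΣxΣy) / √[(nΣx² − (Σx)²)(nΣy² − (Σy)²)]
Numerator: 10×2225.45 − 173.2×133 = -781.1
Denominator: √[(41456.6 − 29998.24)(18952.8 − 17689)] = √[11458.36 × 1263.8] = 3805.4008
r = -781.1 / 3805.4008 ≈ -0.205

-0.205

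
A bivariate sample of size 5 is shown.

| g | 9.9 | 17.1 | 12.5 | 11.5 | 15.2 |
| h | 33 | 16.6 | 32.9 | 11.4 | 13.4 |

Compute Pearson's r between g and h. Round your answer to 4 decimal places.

n = 5, Σg = 66.2, Σh = 107.3, Σg² = 909.96, Σh² = 2756.49, Σgh = 1356.59
nΣgh − ΣgΣh = 6782.95 − 7103.26 = -320.31
nΣg² − (Σg)² = 4549.8 − 4382.44 = 167.36; nΣh² − (Σh)² = 13782.45 − 11513.29 = 2269.16
r = -320.31 / √(167.36 × 2269.16) = -320.31 / 616.2521 ≈ -0.5198

-0.5198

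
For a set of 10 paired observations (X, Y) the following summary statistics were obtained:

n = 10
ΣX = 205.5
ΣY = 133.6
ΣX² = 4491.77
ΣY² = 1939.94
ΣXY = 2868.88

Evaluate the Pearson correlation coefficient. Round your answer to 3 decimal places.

0.605

r = (nΣXY − ΣXΣY) / √[(nΣX² − (ΣX)²)(nΣY² − (ΣY)²)]
Numerator: 10×2868.88 − 205.5×133.6 = 1234
Denominator: √[(44917.7 − 42230.25)(19399.4 − 17848.96)] = √[2687.45 × 1550.44] = 2041.2570
r = 1234 / 2041.2570 ≈ 0.605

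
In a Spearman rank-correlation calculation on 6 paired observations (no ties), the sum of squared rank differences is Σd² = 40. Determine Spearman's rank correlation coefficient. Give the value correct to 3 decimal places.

-0.143

ρ = 1 − 6Σd² / [n(n²−1)] = 1 − 6×40 / (6×35)
  = 1 − 240/210 = 1 − 1.1429 ≈ -0.143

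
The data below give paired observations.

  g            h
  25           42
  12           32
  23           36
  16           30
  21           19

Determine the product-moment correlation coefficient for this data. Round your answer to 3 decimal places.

n = 5, Σg = 97, Σh = 159, Σg² = 1995, Σh² = 5345, Σgh = 3141
nΣgh − ΣgΣh = 15705 − 15423 = 282
nΣg² − (Σg)² = 9975 − 9409 = 566; nΣh² − (Σh)² = 26725 − 25281 = 1444
r = 282 / √(566 × 1444) = 282 / 904.0487 ≈ 0.312

0.312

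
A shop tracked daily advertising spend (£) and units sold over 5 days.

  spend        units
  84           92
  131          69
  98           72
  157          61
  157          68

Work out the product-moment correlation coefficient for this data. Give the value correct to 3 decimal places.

n = 5, Σx = 627, Σy = 362, Σx² = 83119, Σy² = 26754, Σxy = 44076
nΣxy − ΣxΣy = 220380 − 226974 = -6594
nΣx² − (Σx)² = 415595 − 393129 = 22466; nΣy² − (Σy)² = 133770 − 131044 = 2726
r = -6594 / √(22466 × 2726) = -6594 / 7825.7470 ≈ -0.843

-0.843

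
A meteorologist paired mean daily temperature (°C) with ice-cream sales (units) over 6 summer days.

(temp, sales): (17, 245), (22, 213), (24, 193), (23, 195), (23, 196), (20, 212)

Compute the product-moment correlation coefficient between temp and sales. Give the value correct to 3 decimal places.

n = 6, Σx = 129, Σy = 1254, Σx² = 2807, Σy² = 264028, Σxy = 26716
nΣxy − ΣxΣy = 160296 − 161766 = -1470
nΣx² − (Σx)² = 16842 − 16641 = 201; nΣy² − (Σy)² = 1584168 − 1572516 = 11652
r = -1470 / √(201 × 11652) = -1470 / 1530.3764 ≈ -0.961

-0.961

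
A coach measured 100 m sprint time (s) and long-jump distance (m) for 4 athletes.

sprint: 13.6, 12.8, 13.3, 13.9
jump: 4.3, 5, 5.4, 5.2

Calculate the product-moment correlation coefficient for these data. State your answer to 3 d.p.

-0.119

n = 4, Σx = 53.6, Σy = 19.9, Σx² = 718.9, Σy² = 99.69, Σxy = 266.58
nΣxy − ΣxΣy = 1066.32 − 1066.64 = -0.32
nΣx² − (Σx)² = 2875.6 − 2872.96 = 2.64; nΣy² − (Σy)² = 398.76 − 396.01 = 2.75
r = -0.32 / √(2.64 × 2.75) = -0.32 / 2.6944 ≈ -0.119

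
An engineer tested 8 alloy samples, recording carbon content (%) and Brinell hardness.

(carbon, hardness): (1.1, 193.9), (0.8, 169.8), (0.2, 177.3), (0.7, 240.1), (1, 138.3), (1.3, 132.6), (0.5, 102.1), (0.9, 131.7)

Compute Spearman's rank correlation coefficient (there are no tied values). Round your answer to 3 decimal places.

Rank carbon: 7, 4, 1, 3, 6, 8, 2, 5
Rank hardness: 7, 5, 6, 8, 4, 3, 1, 2
d = rank(carbon) − rank(hardness): 0, -1, -5, -5, 2, 5, 1, 3; Σd² = 90
ρ = 1 − 6Σd² / [n(n²−1)] = 1 − 6×90 / (8×63) = 1 − 540/504 ≈ -0.071

-0.071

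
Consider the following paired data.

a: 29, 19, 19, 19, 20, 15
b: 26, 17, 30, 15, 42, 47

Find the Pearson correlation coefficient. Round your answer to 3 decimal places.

-0.306

n = 6, Σa = 121, Σb = 177, Σa² = 2549, Σb² = 6063, Σab = 3477
nΣab − ΣaΣb = 20862 − 21417 = -555
nΣa² − (Σa)² = 15294 − 14641 = 653; nΣb² − (Σb)² = 36378 − 31329 = 5049
r = -555 / √(653 × 5049) = -555 / 1815.7635 ≈ -0.306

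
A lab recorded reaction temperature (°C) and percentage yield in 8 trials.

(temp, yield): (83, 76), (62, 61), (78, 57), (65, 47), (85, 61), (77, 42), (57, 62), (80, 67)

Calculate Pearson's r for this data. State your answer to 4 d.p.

n = 8, Σx = 587, Σy = 473, Σx² = 43845, Σy² = 28773, Σxy = 34904
nΣxy − ΣxΣy = 279232 − 277651 = 1581
nΣx² − (Σx)² = 350760 − 344569 = 6191; nΣy² − (Σy)² = 230184 − 223729 = 6455
r = 1581 / √(6191 × 6455) = 1581 / 6321.6220 ≈ 0.2501

0.2501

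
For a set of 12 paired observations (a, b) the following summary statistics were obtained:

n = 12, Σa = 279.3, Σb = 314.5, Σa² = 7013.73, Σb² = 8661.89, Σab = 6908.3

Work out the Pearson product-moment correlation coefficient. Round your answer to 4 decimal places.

-0.8876

r = (nΣab − ΣaΣb) / √[(nΣa² − (Σa)²)(nΣb² − (Σb)²)]
Numerator: 12×6908.3 − 279.3×314.5 = -4940.25
Denominator: √[(84164.76 − 78008.49)(103942.68 − 98910.25)] = √[6156.27 × 5032.43] = 5566.0577
r = -4940.25 / 5566.0577 ≈ -0.8876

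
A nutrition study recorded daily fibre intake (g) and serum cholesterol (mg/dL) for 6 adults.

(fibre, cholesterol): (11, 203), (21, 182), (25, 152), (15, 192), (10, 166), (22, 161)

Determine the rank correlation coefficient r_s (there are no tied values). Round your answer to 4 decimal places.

-0.6571

Rank fibre: 2, 4, 6, 3, 1, 5
Rank cholesterol: 6, 4, 1, 5, 3, 2
d = rank(fibre) − rank(cholesterol): -4, 0, 5, -2, -2, 3; Σd² = 58
ρ = 1 − 6Σd² / [n(n²−1)] = 1 − 6×58 / (6×35) = 1 − 348/210 ≈ -0.6571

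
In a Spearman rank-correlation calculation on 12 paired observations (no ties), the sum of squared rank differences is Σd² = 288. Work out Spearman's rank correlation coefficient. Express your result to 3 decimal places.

-0.007

ρ = 1 − 6Σd² / [n(n²−1)] = 1 − 6×288 / (12×143)
  = 1 − 1728/1716 = 1 − 1.0070 ≈ -0.007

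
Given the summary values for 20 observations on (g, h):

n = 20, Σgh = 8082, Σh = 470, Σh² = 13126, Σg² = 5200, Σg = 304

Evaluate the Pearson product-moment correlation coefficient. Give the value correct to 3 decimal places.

0.854

r = (nΣgh − ΣgΣh) / √[(nΣg² − (Σg)²)(nΣh² − (Σh)²)]
Numerator: 20×8082 − 304×470 = 18760
Denominator: √[(104000 − 92416)(262520 − 220900)] = √[11584 × 41620] = 21957.3696
r = 18760 / 21957.3696 ≈ 0.854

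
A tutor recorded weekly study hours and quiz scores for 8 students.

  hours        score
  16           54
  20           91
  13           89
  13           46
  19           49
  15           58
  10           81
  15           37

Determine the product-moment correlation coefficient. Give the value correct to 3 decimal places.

-0.069

n = 8, Σx = 121, Σy = 505, Σx² = 1905, Σy² = 34929, Σxy = 7605
nΣxy − ΣxΣy = 60840 − 61105 = -265
nΣx² − (Σx)² = 15240 − 14641 = 599; nΣy² − (Σy)² = 279432 − 255025 = 24407
r = -265 / √(599 × 24407) = -265 / 3823.5838 ≈ -0.069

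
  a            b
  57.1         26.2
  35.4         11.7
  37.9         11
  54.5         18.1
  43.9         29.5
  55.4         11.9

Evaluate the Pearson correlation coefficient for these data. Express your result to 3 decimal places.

n = 6, Σa = 284.2, Σb = 108.4, Σa² = 13916.6, Σb² = 2283.8, Σab = 5267.86
nΣab − ΣaΣb = 31607.16 − 30807.28 = 799.88
nΣa² − (Σa)² = 83499.6 − 80769.64 = 2729.96; nΣb² − (Σb)² = 13702.8 − 11750.56 = 1952.24
r = 799.88 / √(2729.96 × 1952.24) = 799.88 / 2308.5790 ≈ 0.346

0.346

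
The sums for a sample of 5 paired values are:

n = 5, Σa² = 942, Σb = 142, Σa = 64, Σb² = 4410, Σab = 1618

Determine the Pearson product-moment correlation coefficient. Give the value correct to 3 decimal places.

-0.927

r = (nΣab − ΣaΣb) / √[(nΣa² − (Σa)²)(nΣb² − (Σb)²)]
Numerator: 5×1618 − 64×142 = -998
Denominator: √[(4710 − 4096)(22050 − 20164)] = √[614 × 1886] = 1076.1059
r = -998 / 1076.1059 ≈ -0.927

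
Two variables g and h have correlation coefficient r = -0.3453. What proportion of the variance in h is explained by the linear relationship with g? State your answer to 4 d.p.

r² = (-0.3453)² = 0.1192

0.1192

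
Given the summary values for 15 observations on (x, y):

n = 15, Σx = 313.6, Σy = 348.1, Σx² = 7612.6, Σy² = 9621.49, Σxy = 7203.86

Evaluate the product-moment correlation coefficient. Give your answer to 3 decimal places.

-0.058

r = (nΣxy − ΣxΣy) / √[(nΣx² − (Σx)²)(nΣy² − (Σy)²)]
Numerator: 15×7203.86 − 313.6×348.1 = -1106.26
Denominator: √[(114189 − 98344.96)(144322.35 − 121173.61)] = √[15844.04 × 23148.74] = 19151.2287
r = -1106.26 / 19151.2287 ≈ -0.058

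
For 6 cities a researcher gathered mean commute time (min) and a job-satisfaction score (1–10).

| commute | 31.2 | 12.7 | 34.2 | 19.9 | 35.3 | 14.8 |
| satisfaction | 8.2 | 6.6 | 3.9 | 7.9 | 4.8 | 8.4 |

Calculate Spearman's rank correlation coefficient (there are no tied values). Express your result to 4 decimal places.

Rank commute: 4, 1, 5, 3, 6, 2
Rank satisfaction: 5, 3, 1, 4, 2, 6
d = rank(commute) − rank(satisfaction): -1, -2, 4, -1, 4, -4; Σd² = 54
ρ = 1 − 6Σd² / [n(n²−1)] = 1 − 6×54 / (6×35) = 1 − 324/210 ≈ -0.5429

-0.5429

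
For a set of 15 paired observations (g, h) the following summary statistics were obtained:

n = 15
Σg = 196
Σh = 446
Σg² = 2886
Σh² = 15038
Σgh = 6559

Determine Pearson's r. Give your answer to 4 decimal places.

0.9624

r = (nΣgh − ΣgΣh) / √[(nΣg² − (Σg)²)(nΣh² − (Σh)²)]
Numerator: 15×6559 − 196×446 = 10969
Denominator: √[(43290 − 38416)(225570 − 198916)] = √[4874 × 26654] = 11397.8768
r = 10969 / 11397.8768 ≈ 0.9624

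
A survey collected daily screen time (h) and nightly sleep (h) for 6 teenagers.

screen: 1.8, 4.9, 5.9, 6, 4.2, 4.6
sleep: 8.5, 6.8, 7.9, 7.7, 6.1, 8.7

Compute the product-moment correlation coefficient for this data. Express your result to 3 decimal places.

n = 6, Σx = 27.4, Σy = 45.7, Σx² = 136.86, Σy² = 353.09, Σxy = 207.07
nΣxy − ΣxΣy = 1242.42 − 1252.18 = -9.76
nΣx² − (Σx)² = 821.16 − 750.76 = 70.4; nΣy² − (Σy)² = 2118.54 − 2088.49 = 30.05
r = -9.76 / √(70.4 × 30.05) = -9.76 / 45.9948 ≈ -0.212

-0.212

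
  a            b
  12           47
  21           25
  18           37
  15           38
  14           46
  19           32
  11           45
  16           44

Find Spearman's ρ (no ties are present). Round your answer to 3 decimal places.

Rank a: 2, 8, 6, 4, 3, 7, 1, 5
Rank b: 8, 1, 3, 4, 7, 2, 6, 5
d = rank(a) − rank(b): -6, 7, 3, 0, -4, 5, -5, 0; Σd² = 160
ρ = 1 − 6Σd² / [n(n²−1)] = 1 − 6×160 / (8×63) = 1 − 960/504 ≈ -0.905

-0.905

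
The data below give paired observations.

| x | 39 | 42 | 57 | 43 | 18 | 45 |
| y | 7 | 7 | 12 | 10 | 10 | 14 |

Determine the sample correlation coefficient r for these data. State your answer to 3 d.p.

0.291

n = 6, Σx = 244, Σy = 60, Σx² = 10732, Σy² = 638, Σxy = 2491
nΣxy − ΣxΣy = 14946 − 14640 = 306
nΣx² − (Σx)² = 64392 − 59536 = 4856; nΣy² − (Σy)² = 3828 − 3600 = 228
r = 306 / √(4856 × 228) = 306 / 1052.2205 ≈ 0.291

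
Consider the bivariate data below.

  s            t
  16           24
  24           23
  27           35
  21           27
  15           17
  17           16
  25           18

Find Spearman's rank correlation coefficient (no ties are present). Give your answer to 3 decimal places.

0.500

Rank s: 2, 5, 7, 4, 1, 3, 6
Rank t: 5, 4, 7, 6, 2, 1, 3
d = rank(s) − rank(t): -3, 1, 0, -2, -1, 2, 3; Σd² = 28
ρ = 1 − 6Σd² / [n(n²−1)] = 1 − 6×28 / (7×48) = 1 − 168/336 ≈ 0.500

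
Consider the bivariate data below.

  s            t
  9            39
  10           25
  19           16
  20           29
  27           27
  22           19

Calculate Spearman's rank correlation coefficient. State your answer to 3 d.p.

-0.257

Rank s: 1, 2, 3, 4, 6, 5
Rank t: 6, 3, 1, 5, 4, 2
d = rank(s) − rank(t): -5, -1, 2, -1, 2, 3; Σd² = 44
ρ = 1 − 6Σd² / [n(n²−1)] = 1 − 6×44 / (6×35) = 1 − 264/210 ≈ -0.257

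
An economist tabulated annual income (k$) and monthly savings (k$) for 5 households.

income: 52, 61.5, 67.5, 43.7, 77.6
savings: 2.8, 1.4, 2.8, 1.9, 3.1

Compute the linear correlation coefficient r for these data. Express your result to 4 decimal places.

0.4954

n = 5, Σx = 302.3, Σy = 12, Σx² = 18973.95, Σy² = 30.86, Σxy = 744.29
nΣxy − ΣxΣy = 3721.45 − 3627.6 = 93.85
nΣx² − (Σx)² = 94869.75 − 91385.29 = 3484.46; nΣy² − (Σy)² = 154.3 − 144 = 10.3
r = 93.85 / √(3484.46 × 10.3) = 93.85 / 189.4464 ≈ 0.4954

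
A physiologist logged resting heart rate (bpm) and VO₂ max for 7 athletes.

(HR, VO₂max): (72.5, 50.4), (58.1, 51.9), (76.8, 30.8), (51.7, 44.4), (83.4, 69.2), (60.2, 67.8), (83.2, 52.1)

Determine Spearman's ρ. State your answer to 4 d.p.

Rank HR: 4, 2, 5, 1, 7, 3, 6
Rank VO₂max: 3, 4, 1, 2, 7, 6, 5
d = rank(HR) − rank(VO₂max): 1, -2, 4, -1, 0, -3, 1; Σd² = 32
ρ = 1 − 6Σd² / [n(n²−1)] = 1 − 6×32 / (7×48) = 1 − 192/336 ≈ 0.4286

0.4286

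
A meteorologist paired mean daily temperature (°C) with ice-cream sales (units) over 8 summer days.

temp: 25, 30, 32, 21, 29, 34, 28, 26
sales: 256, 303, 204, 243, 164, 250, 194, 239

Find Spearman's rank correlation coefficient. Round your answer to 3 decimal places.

-0.024

Rank temp: 2, 6, 7, 1, 5, 8, 4, 3
Rank sales: 7, 8, 3, 5, 1, 6, 2, 4
d = rank(temp) − rank(sales): -5, -2, 4, -4, 4, 2, 2, -1; Σd² = 86
ρ = 1 − 6Σd² / [n(n²−1)] = 1 − 6×86 / (8×63) = 1 − 516/504 ≈ -0.024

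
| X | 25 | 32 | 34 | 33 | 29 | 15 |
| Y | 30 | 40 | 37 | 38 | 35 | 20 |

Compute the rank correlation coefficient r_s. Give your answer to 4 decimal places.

0.7714

Rank X: 2, 4, 6, 5, 3, 1
Rank Y: 2, 6, 4, 5, 3, 1
d = rank(X) − rank(Y): 0, -2, 2, 0, 0, 0; Σd² = 8
ρ = 1 − 6Σd² / [n(n²−1)] = 1 − 6×8 / (6×35) = 1 − 48/210 ≈ 0.7714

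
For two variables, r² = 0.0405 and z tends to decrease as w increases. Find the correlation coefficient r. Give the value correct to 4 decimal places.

|r| = √0.0405 = 0.2012
The association is negative, so r = −0.2012.

-0.2012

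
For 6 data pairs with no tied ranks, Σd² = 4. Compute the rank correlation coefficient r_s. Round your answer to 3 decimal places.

0.886

ρ = 1 − 6Σd² / [n(n²−1)] = 1 − 6×4 / (6×35)
  = 1 − 24/210 = 1 − 0.1143 ≈ 0.886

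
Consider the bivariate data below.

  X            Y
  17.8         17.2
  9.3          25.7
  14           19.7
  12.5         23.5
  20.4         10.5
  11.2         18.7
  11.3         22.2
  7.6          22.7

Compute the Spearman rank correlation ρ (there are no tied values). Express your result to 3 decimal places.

-0.714

Rank X: 7, 2, 6, 5, 8, 3, 4, 1
Rank Y: 2, 8, 4, 7, 1, 3, 5, 6
d = rank(X) − rank(Y): 5, -6, 2, -2, 7, 0, -1, -5; Σd² = 144
ρ = 1 − 6Σd² / [n(n²−1)] = 1 − 6×144 / (8×63) = 1 − 864/504 ≈ -0.714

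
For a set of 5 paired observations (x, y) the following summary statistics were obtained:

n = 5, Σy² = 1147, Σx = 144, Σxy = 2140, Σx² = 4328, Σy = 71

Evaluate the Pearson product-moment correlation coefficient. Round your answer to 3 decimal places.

r = (nΣxy − ΣxΣy) / √[(nΣx² − (Σx)²)(nΣy² − (Σy)²)]
Numerator: 5×2140 − 144×71 = 476
Denominator: √[(21640 − 20736)(5735 − 5041)] = √[904 × 694] = 792.0707
r = 476 / 792.0707 ≈ 0.601

0.601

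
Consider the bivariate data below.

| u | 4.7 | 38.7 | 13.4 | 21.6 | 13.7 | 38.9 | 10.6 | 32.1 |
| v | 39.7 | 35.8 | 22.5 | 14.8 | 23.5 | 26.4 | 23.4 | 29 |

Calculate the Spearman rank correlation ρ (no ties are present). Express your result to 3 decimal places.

Rank u: 1, 7, 3, 5, 4, 8, 2, 6
Rank v: 8, 7, 2, 1, 4, 5, 3, 6
d = rank(u) − rank(v): -7, 0, 1, 4, 0, 3, -1, 0; Σd² = 76
ρ = 1 − 6Σd² / [n(n²−1)] = 1 − 6×76 / (8×63) = 1 − 456/504 ≈ 0.095

0.095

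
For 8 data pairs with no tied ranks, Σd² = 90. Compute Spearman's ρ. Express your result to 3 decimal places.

-0.071

ρ = 1 − 6Σd² / [n(n²−1)] = 1 − 6×90 / (8×63)
  = 1 − 540/504 = 1 − 1.0714 ≈ -0.071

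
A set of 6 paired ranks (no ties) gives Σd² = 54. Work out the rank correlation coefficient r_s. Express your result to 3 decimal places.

-0.543

ρ = 1 − 6Σd² / [n(n²−1)] = 1 − 6×54 / (6×35)
  = 1 − 324/210 = 1 − 1.5429 ≈ -0.543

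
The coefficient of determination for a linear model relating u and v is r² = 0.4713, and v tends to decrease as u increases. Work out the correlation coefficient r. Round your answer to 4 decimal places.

-0.6865

|r| = √0.4713 = 0.6865
The association is negative, so r = −0.6865.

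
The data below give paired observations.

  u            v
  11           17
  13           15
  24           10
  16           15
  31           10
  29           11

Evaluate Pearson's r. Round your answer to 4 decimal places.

n = 6, Σu = 124, Σv = 78, Σu² = 2924, Σv² = 1060, Σuv = 1491
nΣuv − ΣuΣv = 8946 − 9672 = -726
nΣu² − (Σu)² = 17544 − 15376 = 2168; nΣv² − (Σv)² = 6360 − 6084 = 276
r = -726 / √(2168 × 276) = -726 / 773.5425 ≈ -0.9385

-0.9385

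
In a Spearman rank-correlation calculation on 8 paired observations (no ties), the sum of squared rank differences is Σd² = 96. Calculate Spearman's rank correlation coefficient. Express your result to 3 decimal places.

ρ = 1 − 6Σd² / [n(n²−1)] = 1 − 6×96 / (8×63)
  = 1 − 576/504 = 1 − 1.1429 ≈ -0.143

-0.143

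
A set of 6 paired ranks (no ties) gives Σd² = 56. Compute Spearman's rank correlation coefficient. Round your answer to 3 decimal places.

-0.600

ρ = 1 − 6Σd² / [n(n²−1)] = 1 − 6×56 / (6×35)
  = 1 − 336/210 = 1 − 1.6000 ≈ -0.600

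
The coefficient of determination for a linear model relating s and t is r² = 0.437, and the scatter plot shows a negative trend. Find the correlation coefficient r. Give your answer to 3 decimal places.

-0.661

|r| = √0.437 = 0.661
The association is negative, so r = −0.661.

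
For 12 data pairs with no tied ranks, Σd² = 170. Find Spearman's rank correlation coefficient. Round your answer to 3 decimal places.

0.406

ρ = 1 − 6Σd² / [n(n²−1)] = 1 − 6×170 / (12×143)
  = 1 − 1020/1716 = 1 − 0.5944 ≈ 0.406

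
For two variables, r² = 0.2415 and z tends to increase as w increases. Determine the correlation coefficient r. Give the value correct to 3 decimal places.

|r| = √0.2415 = 0.491
The association is positive, so r = 0.491.

0.491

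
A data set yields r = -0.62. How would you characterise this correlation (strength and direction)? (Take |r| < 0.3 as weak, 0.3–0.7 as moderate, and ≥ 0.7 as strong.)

moderate negative

r = -0.62 < 0 so the relationship is negative.
|r| = 0.62, which falls in the moderate range.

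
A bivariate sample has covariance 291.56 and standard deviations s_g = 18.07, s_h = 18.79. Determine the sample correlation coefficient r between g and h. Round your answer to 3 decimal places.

0.859

r = Cov(g,h) / (s_g · s_h) = 291.56 / (18.07 × 18.79)
  = 291.56 / 339.5353 ≈ 0.859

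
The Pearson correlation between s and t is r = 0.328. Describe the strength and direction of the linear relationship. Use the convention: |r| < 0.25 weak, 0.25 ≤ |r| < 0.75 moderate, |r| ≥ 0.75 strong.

moderate positive

r = 0.328 > 0 so the relationship is positive.
|r| = 0.328, which falls in the moderate range.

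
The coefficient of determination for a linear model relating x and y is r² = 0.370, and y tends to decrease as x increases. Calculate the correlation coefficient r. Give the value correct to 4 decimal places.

-0.6083

|r| = √0.370 = 0.6083
The association is negative, so r = −0.6083.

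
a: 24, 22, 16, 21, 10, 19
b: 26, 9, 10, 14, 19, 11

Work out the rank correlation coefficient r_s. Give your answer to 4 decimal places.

0.0857

Rank a: 6, 5, 2, 4, 1, 3
Rank b: 6, 1, 2, 4, 5, 3
d = rank(a) − rank(b): 0, 4, 0, 0, -4, 0; Σd² = 32
ρ = 1 − 6Σd² / [n(n²−1)] = 1 − 6×32 / (6×35) = 1 − 192/210 ≈ 0.0857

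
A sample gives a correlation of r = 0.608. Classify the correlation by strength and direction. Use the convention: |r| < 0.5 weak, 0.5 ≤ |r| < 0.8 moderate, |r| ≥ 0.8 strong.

r = 0.608 > 0 so the relationship is positive.
|r| = 0.608, which falls in the moderate range.

moderate positive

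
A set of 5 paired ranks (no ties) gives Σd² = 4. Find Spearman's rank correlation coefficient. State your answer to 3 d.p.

ρ = 1 − 6Σd² / [n(n²−1)] = 1 − 6×4 / (5×24)
  = 1 − 24/120 = 1 − 0.2000 ≈ 0.800

0.800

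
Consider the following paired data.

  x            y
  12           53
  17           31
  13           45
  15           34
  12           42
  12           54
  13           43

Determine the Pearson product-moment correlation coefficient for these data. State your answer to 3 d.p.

n = 7, Σx = 94, Σy = 302, Σx² = 1284, Σy² = 13480, Σxy = 3969
nΣxy − ΣxΣy = 27783 − 28388 = -605
nΣx² − (Σx)² = 8988 − 8836 = 152; nΣy² − (Σy)² = 94360 − 91204 = 3156
r = -605 / √(152 × 3156) = -605 / 692.6124 ≈ -0.874

-0.874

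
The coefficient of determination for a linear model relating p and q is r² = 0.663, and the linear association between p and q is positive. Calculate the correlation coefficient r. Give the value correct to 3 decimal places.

0.814

|r| = √0.663 = 0.814
The association is positive, so r = 0.814.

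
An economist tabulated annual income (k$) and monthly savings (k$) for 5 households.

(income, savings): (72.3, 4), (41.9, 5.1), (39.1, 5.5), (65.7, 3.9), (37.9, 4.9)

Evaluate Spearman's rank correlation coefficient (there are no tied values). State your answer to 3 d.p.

-0.600

Rank income: 5, 3, 2, 4, 1
Rank savings: 2, 4, 5, 1, 3
d = rank(income) − rank(savings): 3, -1, -3, 3, -2; Σd² = 32
ρ = 1 − 6Σd² / [n(n²−1)] = 1 − 6×32 / (5×24) = 1 − 192/120 ≈ -0.600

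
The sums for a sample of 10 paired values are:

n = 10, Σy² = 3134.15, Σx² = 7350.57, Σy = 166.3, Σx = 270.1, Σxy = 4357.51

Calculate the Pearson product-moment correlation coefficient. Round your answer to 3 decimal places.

r = (nΣxy − ΣxΣy) / √[(nΣx² − (Σx)²)(nΣy² − (Σy)²)]
Numerator: 10×4357.51 − 270.1×166.3 = -1342.53
Denominator: √[(73505.7 − 72954.01)(31341.5 − 27655.69)] = √[551.69 × 3685.81] = 1425.9819
r = -1342.53 / 1425.9819 ≈ -0.941

-0.941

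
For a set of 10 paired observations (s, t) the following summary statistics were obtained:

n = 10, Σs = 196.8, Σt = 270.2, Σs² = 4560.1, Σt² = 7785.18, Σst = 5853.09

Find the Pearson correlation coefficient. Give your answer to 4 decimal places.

r = (nΣst − ΣsΣt) / √[(nΣs² − (Σs)²)(nΣt² − (Σt)²)]
Numerator: 10×5853.09 − 196.8×270.2 = 5355.54
Denominator: √[(45601 − 38730.24)(77851.8 − 73008.04)] = √[6870.76 × 4843.76] = 5768.9091
r = 5355.54 / 5768.9091 ≈ 0.9283

0.9283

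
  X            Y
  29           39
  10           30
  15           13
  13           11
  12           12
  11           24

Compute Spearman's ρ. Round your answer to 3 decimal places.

Rank X: 6, 1, 5, 4, 3, 2
Rank Y: 6, 5, 3, 1, 2, 4
d = rank(X) − rank(Y): 0, -4, 2, 3, 1, -2; Σd² = 34
ρ = 1 − 6Σd² / [n(n²−1)] = 1 − 6×34 / (6×35) = 1 − 204/210 ≈ 0.029

0.029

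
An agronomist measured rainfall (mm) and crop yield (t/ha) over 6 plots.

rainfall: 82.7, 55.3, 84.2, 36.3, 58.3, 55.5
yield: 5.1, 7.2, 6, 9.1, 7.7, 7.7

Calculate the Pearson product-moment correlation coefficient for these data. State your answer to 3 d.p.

-0.959

n = 6, Σx = 372.3, Σy = 42.8, Σx² = 24783.85, Σy² = 315.24, Σxy = 2531.72
nΣxy − ΣxΣy = 15190.32 − 15934.44 = -744.12
nΣx² − (Σx)² = 148703.1 − 138607.29 = 10095.81; nΣy² − (Σy)² = 1891.44 − 1831.84 = 59.6
r = -744.12 / √(10095.81 × 59.6) = -744.12 / 775.6999 ≈ -0.959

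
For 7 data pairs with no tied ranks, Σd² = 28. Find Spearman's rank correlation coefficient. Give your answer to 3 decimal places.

ρ = 1 − 6Σd² / [n(n²−1)] = 1 − 6×28 / (7×48)
  = 1 − 168/336 = 1 − 0.5000 ≈ 0.500

0.500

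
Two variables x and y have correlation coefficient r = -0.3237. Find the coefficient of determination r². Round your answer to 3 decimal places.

0.105

r² = (-0.3237)² = 0.105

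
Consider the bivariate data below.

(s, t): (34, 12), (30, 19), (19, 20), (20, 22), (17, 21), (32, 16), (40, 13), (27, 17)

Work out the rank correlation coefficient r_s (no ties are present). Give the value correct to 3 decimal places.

Rank s: 7, 5, 2, 3, 1, 6, 8, 4
Rank t: 1, 5, 6, 8, 7, 3, 2, 4
d = rank(s) − rank(t): 6, 0, -4, -5, -6, 3, 6, 0; Σd² = 158
ρ = 1 − 6Σd² / [n(n²−1)] = 1 − 6×158 / (8×63) = 1 − 948/504 ≈ -0.881

-0.881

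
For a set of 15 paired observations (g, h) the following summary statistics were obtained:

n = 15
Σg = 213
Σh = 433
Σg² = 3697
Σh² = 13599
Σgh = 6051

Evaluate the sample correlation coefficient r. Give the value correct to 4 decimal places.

-0.1135

r = (nΣgh − ΣgΣh) / √[(nΣg² − (Σg)²)(nΣh² − (Σh)²)]
Numerator: 15×6051 − 213×433 = -1464
Denominator: √[(55455 − 45369)(203985 − 187489)] = √[10086 × 16496] = 12898.7851
r = -1464 / 12898.7851 ≈ -0.1135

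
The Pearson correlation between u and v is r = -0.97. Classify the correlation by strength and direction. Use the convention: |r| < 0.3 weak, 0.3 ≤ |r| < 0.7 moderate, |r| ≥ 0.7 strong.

r = -0.97 < 0 so the relationship is negative.
|r| = 0.97, which falls in the strong range.

strong negative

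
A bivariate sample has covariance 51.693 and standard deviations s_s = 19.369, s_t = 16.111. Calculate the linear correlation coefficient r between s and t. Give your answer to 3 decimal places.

0.166

r = Cov(s,t) / (s_s · s_t) = 51.693 / (19.369 × 16.111)
  = 51.693 / 312.0540 ≈ 0.166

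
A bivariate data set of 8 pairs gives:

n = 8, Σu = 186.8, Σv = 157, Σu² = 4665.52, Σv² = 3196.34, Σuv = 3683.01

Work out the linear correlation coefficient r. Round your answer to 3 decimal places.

r = (nΣuv − ΣuΣv) / √[(nΣu² − (Σu)²)(nΣv² − (Σv)²)]
Numerator: 8×3683.01 − 186.8×157 = 136.48
Denominator: √[(37324.16 − 34894.24)(25570.72 − 24649)] = √[2429.92 × 921.72] = 1496.5647
r = 136.48 / 1496.5647 ≈ 0.091

0.091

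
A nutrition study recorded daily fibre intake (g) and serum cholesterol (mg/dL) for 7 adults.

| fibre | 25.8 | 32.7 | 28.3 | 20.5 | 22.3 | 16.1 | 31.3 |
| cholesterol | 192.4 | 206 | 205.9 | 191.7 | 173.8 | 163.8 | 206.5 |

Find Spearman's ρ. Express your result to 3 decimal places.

0.929

Rank fibre: 4, 7, 5, 2, 3, 1, 6
Rank cholesterol: 4, 6, 5, 3, 2, 1, 7
d = rank(fibre) − rank(cholesterol): 0, 1, 0, -1, 1, 0, -1; Σd² = 4
ρ = 1 − 6Σd² / [n(n²−1)] = 1 − 6×4 / (7×48) = 1 − 24/336 ≈ 0.929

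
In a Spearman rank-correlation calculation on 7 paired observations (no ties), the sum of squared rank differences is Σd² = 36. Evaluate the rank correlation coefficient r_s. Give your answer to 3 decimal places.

0.357

ρ = 1 − 6Σd² / [n(n²−1)] = 1 − 6×36 / (7×48)
  = 1 − 216/336 = 1 − 0.6429 ≈ 0.357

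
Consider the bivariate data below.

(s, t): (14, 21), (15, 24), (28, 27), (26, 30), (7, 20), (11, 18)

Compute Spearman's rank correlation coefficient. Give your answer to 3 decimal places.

Rank s: 3, 4, 6, 5, 1, 2
Rank t: 3, 4, 5, 6, 2, 1
d = rank(s) − rank(t): 0, 0, 1, -1, -1, 1; Σd² = 4
ρ = 1 − 6Σd² / [n(n²−1)] = 1 − 6×4 / (6×35) = 1 − 24/210 ≈ 0.886

0.886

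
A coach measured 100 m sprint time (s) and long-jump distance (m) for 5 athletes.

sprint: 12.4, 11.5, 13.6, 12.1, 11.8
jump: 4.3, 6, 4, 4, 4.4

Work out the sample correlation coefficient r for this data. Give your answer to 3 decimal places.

-0.634

n = 5, Σx = 61.4, Σy = 22.7, Σx² = 756.62, Σy² = 105.85, Σxy = 277.04
nΣxy − ΣxΣy = 1385.2 − 1393.78 = -8.58
nΣx² − (Σx)² = 3783.1 − 3769.96 = 13.14; nΣy² − (Σy)² = 529.25 − 515.29 = 13.96
r = -8.58 / √(13.14 × 13.96) = -8.58 / 13.5438 ≈ -0.634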